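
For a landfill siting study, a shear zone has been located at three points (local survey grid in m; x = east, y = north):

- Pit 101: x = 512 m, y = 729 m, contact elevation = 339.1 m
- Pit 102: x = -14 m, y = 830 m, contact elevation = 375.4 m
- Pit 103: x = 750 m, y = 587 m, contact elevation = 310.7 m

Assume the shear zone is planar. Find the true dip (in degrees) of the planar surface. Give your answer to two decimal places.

Let the plane be z = a·x + b·y + c.
Pit 102−Pit 101: −526a + 101b = 36.3;  Pit 103−Pit 101: 238a − 142b = −28.4.
Solving gives a = −0.04513, b = 0.12435.
Gradient magnitude |∇z| = √(a² + b²) = √(0.00204 + 0.01546) = 0.13229.
True dip = arctan(0.13229) = 7.54°, dipping toward SSE (azimuth ≈ 160°).

7.54°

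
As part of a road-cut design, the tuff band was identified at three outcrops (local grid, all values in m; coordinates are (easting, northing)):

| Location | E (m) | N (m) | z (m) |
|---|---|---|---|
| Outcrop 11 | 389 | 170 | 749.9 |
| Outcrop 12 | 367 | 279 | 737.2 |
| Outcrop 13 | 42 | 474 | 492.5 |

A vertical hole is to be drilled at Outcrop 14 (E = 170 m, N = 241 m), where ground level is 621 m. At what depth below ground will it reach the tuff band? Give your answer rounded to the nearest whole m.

Let the plane be z = a·E + b·N + c.
Outcrop 12−Outcrop 11: −22a + 109b = −12.7;  Outcrop 13−Outcrop 11: −347a + 304b = −257.4.
Solving gives a = 0.77713, b = 0.04034.
Then c = 749.9 − a·389 − b·170 = 440.74.
At (170, 241): z_contact = 132.1 + 9.7 + 440.74 = 582.6 m.
Depth below ground = 621 − 582.6 = 38 m.

38 m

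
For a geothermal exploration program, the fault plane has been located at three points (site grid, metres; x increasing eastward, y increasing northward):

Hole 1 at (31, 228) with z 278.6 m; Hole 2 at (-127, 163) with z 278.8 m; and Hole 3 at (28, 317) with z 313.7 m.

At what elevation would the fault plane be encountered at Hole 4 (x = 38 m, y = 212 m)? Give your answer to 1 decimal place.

271.2 m

Two edge vectors: Hole 1→Hole 2 = (-158, -65, 0.2), Hole 1→Hole 3 = (-3, 89, 35.1).
Normal n = (Hole 1→Hole 2) × (Hole 1→Hole 3) = (-2299.3, 5545.2, -14257).
So ∂z/∂x = −n_x/n_z = −0.16128 and ∂z/∂y = −n_y/n_z = 0.38895.
Intercept c from Hole 1: 278.6 + 5.00 − 88.68 = 194.92.
At (38, 212): z = −6.1 + 82.5 + 194.92 = 271.2 m.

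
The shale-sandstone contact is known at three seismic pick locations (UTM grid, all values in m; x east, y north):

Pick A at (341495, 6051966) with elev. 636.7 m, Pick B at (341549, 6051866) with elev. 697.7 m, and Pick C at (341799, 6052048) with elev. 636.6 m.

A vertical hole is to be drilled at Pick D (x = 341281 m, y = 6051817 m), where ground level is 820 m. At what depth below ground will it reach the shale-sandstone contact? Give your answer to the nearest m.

Two edge vectors: Pick A→Pick B = (54, -100, 61), Pick A→Pick C = (304, 82, -0.1).
Normal n = (Pick A→Pick B) × (Pick A→Pick C) = (-4992, 18549.4, 34828).
So ∂z/∂x = −n_x/n_z = 0.14333295 and ∂z/∂y = −n_y/n_z = −0.53260021.
Intercept c from Pick A: 636.7 − 48947.49 + 3223278.34 = 3174967.56.
At (341281, 6051817): z_contact = 48916.8 − 3223199.0 + 3174967.56 = 685.4 m.
Depth below ground = 820 − 685.4 = 135 m.

135 m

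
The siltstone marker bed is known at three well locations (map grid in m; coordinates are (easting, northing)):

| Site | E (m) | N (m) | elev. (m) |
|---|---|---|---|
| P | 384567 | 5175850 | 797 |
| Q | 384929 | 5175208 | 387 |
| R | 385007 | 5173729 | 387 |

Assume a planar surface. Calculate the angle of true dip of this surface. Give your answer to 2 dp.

51.37°

Let the plane be z = a·E + b·N + c.
Q−P: 362a − 642b = −410;  R−P: 440a − 2121b = −410.
Solving gives a = −1.24946, b = −0.06589.
Gradient magnitude |∇z| = √(a² + b²) = √(1.56115 + 0.00434) = 1.25120.
True dip = arctan(1.25120) = 51.37°, dipping toward E (azimuth ≈ 087°).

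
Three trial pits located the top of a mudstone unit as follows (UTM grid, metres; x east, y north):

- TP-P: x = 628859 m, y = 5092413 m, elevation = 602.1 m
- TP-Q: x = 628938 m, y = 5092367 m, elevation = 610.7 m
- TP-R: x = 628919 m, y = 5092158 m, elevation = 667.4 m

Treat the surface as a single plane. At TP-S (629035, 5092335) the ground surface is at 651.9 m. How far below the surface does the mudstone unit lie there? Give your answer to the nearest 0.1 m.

Let the plane be z = a·x + b·y + c.
TP-Q−TP-P: 79a − 46b = 8.6;  TP-R−TP-P: 60a − 255b = 65.3.
Solving gives a = −0.046637906, b = −0.267052056.
Then c = 602.1 − a·628859 − b·5092413 = 1389870.13.
At (629035, 5092335): z_contact = −29336.88 − 1359918.53 + 1389870.13 = 614.72 m.
Depth below ground = 651.9 − 614.72 = 37.2 m.

37.2 m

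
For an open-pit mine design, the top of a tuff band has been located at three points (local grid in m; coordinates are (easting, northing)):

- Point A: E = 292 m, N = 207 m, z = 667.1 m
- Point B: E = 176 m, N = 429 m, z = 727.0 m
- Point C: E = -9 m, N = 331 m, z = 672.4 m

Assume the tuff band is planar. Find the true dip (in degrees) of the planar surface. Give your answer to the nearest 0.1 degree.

19.4°

Two edge vectors: Point A→Point B = (-116, 222, 59.9), Point A→Point C = (-301, 124, 5.3).
Normal n = (Point A→Point B) × (Point A→Point C) = (-6251, -17415.1, 52438).
So ∂z/∂E = −n_x/n_z = 0.11921 and ∂z/∂N = −n_y/n_z = 0.33211.
Gradient magnitude |∇z| = √(a² + b²) = √(0.01421 + 0.11030) = 0.35285.
True dip = arctan(0.35285) = 19.4°, dipping toward SSW (azimuth ≈ 200°).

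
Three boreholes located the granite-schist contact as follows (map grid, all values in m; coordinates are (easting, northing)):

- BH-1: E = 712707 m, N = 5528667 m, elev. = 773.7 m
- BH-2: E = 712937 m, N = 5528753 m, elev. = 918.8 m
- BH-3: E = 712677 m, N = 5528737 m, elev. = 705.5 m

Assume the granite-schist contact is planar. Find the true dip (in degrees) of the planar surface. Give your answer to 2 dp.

46.41°

Two edge vectors: BH-1→BH-2 = (230, 86, 145.1), BH-1→BH-3 = (-30, 70, -68.2).
Normal n = (BH-1→BH-2) × (BH-1→BH-3) = (-16022.2, 11333, 18680).
So ∂z/∂E = −n_x/n_z = 0.85772 and ∂z/∂N = −n_y/n_z = −0.60669.
Gradient magnitude |∇z| = √(a² + b²) = √(0.73568 + 0.36807) = 1.05060.
True dip = arctan(1.05060) = 46.41°, dipping toward NW (azimuth ≈ 305°).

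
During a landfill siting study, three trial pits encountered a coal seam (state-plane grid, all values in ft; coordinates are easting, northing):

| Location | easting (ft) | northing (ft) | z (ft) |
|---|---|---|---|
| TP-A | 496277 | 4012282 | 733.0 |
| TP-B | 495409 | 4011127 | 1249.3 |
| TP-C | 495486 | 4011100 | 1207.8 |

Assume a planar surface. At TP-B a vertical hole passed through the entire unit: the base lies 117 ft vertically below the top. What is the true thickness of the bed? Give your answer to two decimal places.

102.45 ft

Two edge vectors: TP-A→TP-B = (-868, -1155, 516.3), TP-A→TP-C = (-791, -1182, 474.8).
Normal n = (TP-A→TP-B) × (TP-A→TP-C) = (61872.6, 3733.1, 112371).
So ∂z/∂easting = −n_x/n_z = −0.55061 and ∂z/∂northing = −n_y/n_z = −0.03322.
|∇z| = √(a²+b²) = 0.55161, so dip δ = arctan(0.55161) = 28.88°.
True thickness = vertical thickness × cos δ = 117 × cos 28.88° = 102.45 ft.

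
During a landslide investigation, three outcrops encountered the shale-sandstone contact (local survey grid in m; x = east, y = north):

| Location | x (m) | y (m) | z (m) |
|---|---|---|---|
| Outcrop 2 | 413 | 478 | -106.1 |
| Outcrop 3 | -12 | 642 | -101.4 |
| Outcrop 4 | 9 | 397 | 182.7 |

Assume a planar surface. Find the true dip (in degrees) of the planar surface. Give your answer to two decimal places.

52.23°

Let the plane be z = a·x + b·y + c.
Outcrop 3−Outcrop 2: −425a + 164b = 4.7;  Outcrop 4−Outcrop 2: −404a − 81b = 288.8.
Solving gives a = −0.47421, b = −1.20024.
Gradient magnitude |∇z| = √(a² + b²) = √(0.22487 + 1.44057) = 1.29052.
True dip = arctan(1.29052) = 52.23°, dipping toward NNE (azimuth ≈ 022°).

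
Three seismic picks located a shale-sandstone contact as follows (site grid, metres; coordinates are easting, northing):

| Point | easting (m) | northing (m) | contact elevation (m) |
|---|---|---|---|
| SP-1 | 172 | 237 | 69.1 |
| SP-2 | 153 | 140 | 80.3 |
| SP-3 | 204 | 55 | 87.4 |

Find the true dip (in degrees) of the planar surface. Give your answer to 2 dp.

6.55°

Let the plane be z = a·easting + b·northing + c.
SP-2−SP-1: −19a − 97b = 11.2;  SP-3−SP-1: 32a − 182b = 18.3.
Solving gives a = −0.04012, b = −0.10760.
Gradient magnitude |∇z| = √(a² + b²) = √(0.00161 + 0.01158) = 0.11484.
True dip = arctan(0.11484) = 6.55°, dipping toward NNE (azimuth ≈ 020°).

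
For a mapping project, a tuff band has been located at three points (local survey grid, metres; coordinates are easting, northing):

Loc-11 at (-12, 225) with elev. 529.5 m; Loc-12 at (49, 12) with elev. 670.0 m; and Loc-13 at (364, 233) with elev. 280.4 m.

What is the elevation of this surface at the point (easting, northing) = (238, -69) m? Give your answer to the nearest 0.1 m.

616.6 m

Let the plane be z = a·easting + b·northing + c.
Loc-12−Loc-11: 61a − 213b = 140.5;  Loc-13−Loc-11: 376a + 8b = −249.1.
Solving gives a = −0.64454, b = −0.84421.
Then c = 529.5 − a·-12 − b·225 = 711.71.
At (238, -69): z = −153.4 + 58.3 + 711.71 = 616.6 m.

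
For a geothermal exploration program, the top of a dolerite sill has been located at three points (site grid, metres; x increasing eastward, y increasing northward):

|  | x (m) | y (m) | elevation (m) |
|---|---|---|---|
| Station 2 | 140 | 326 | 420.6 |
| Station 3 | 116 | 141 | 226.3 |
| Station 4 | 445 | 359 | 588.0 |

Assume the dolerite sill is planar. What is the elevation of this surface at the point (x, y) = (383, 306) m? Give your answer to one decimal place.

508.0 m

Two edge vectors: Station 2→Station 3 = (-24, -185, -194.3), Station 2→Station 4 = (305, 33, 167.4).
Normal n = (Station 2→Station 3) × (Station 2→Station 4) = (-24557.1, -55243.9, 55633).
So ∂z/∂x = −n_x/n_z = 0.44141 and ∂z/∂y = −n_y/n_z = 0.99301.
Intercept c from Station 2: 420.6 − 61.80 − 323.72 = 35.08.
At (383, 306): z = 169.1 + 303.9 + 35.08 = 508.0 m.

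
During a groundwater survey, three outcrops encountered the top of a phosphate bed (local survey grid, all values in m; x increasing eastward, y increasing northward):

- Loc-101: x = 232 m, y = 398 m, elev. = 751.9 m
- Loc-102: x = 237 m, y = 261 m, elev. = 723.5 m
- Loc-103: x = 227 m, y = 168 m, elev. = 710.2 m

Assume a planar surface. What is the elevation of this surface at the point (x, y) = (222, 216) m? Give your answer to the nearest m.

722 m

Two edge vectors: Loc-101→Loc-102 = (5, -137, -28.4), Loc-101→Loc-103 = (-5, -230, -41.7).
Normal n = (Loc-101→Loc-102) × (Loc-101→Loc-103) = (-819.1, 350.5, -1835).
So ∂z/∂x = −n_x/n_z = −0.44638 and ∂z/∂y = −n_y/n_z = 0.19101.
Intercept c from Loc-101: 751.9 + 103.56 − 76.02 = 779.44.
At (222, 216): z = −99.1 + 41.3 + 779.44 = 721.6 m.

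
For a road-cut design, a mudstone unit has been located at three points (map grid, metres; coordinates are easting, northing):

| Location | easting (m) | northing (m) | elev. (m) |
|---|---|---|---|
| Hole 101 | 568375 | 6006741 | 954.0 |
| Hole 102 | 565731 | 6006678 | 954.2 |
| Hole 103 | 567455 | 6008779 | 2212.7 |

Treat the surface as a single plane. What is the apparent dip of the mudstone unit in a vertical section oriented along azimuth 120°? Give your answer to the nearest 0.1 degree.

Two edge vectors: Hole 101→Hole 102 = (-2644, -63, 0.2), Hole 101→Hole 103 = (-920, 2038, 1258.7).
Normal n = (Hole 101→Hole 102) × (Hole 101→Hole 103) = (-79705.7, 3327818.8, -5446432).
So ∂z/∂easting = −n_x/n_z = −0.01463 and ∂z/∂northing = −n_y/n_z = 0.61101.
Unit vector along 120° is (sin 120°, cos 120°) = (0.8660, -0.5000).
Slope in that direction = a·(0.8660) + b·(-0.5000) = −0.31818.
Apparent dip = arctan|0.31818| = 17.6° (true dip is 31.4°, so apparent ≤ true as expected).

17.6°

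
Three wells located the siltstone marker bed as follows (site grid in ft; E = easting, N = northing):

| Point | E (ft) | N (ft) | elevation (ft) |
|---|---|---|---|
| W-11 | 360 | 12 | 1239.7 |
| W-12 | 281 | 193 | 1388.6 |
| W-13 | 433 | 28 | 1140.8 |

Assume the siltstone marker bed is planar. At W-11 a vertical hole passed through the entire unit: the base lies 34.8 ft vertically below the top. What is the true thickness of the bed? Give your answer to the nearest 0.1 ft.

20.1 ft

Two edge vectors: W-11→W-12 = (-79, 181, 148.9), W-11→W-13 = (73, 16, -98.9).
Normal n = (W-11→W-12) × (W-11→W-13) = (-20283.3, 3056.6, -14477).
So ∂z/∂E = −n_x/n_z = −1.40107 and ∂z/∂N = −n_y/n_z = 0.21113.
|∇z| = √(a²+b²) = 1.41689, so dip δ = arctan(1.41689) = 54.79°.
True thickness = vertical thickness × cos δ = 34.8 × cos 54.79° = 20.1 ft.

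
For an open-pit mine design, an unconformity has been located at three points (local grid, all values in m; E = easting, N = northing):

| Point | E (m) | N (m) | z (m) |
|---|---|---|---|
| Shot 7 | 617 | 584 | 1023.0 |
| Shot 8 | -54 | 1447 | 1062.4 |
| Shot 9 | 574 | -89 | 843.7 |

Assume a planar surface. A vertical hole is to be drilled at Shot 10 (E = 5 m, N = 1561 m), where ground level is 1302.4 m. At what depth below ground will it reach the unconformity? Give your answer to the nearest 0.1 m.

196.1 m

Let the plane be z = a·E + b·N + c.
Shot 8−Shot 7: −671a + 863b = 39.4;  Shot 9−Shot 7: −43a − 673b = −179.3.
Solving gives a = 0.262373, b = 0.249655.
Then c = 1023 − a·617 − b·584 = 715.32.
At (5, 1561): z_contact = 1.31 + 389.71 + 715.32 = 1106.34 m.
Depth below ground = 1302.4 − 1106.34 = 196.1 m.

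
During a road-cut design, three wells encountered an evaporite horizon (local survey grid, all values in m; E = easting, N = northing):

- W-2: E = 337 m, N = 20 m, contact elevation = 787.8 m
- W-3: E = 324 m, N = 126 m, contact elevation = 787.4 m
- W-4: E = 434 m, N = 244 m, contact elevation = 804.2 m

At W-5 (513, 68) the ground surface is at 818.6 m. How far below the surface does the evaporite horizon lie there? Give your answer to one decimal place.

5.8 m

Let the plane be z = a·E + b·N + c.
W-3−W-2: −13a + 106b = −0.4;  W-4−W-2: 97a + 224b = 16.4.
Solving gives a = 0.13855, b = 0.01322.
Then c = 787.8 − a·337 − b·20 = 740.85.
At (513, 68): z_contact = 71.08 + 0.90 + 740.85 = 812.82 m.
Depth below ground = 818.6 − 812.82 = 5.8 m.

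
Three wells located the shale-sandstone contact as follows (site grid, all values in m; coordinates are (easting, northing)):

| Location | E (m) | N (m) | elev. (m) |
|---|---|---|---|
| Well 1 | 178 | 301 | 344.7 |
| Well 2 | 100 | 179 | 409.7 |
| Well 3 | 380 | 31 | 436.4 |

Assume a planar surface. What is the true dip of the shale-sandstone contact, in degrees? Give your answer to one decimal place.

24.9°

Let the plane be z = a·E + b·N + c.
Well 2−Well 1: −78a − 122b = 65;  Well 3−Well 1: 202a − 270b = 91.7.
Solving gives a = −0.13921, b = −0.44378.
Gradient magnitude |∇z| = √(a² + b²) = √(0.01938 + 0.19694) = 0.46510.
True dip = arctan(0.46510) = 24.9°, dipping toward NNE (azimuth ≈ 017°).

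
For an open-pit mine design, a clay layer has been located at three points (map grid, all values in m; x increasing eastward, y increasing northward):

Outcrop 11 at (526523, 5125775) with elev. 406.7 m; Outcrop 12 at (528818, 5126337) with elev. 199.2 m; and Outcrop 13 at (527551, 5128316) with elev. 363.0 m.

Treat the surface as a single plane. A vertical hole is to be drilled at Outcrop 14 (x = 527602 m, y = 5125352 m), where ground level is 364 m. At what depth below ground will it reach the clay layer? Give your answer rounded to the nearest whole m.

Let the plane be z = a·x + b·y + c.
Outcrop 12−Outcrop 11: 2295a + 562b = −207.5;  Outcrop 13−Outcrop 11: 1028a + 2541b = −43.7.
Solving gives a = −0.09568169, b = 0.02151152.
Then c = 406.7 − a·526523 − b·5125775 = −59477.91.
At (527602, 5125352): z_contact = −50481.9 + 110254.1 − 59477.91 = 294.4 m.
Depth below ground = 364 − 294.4 = 70 m.

70 m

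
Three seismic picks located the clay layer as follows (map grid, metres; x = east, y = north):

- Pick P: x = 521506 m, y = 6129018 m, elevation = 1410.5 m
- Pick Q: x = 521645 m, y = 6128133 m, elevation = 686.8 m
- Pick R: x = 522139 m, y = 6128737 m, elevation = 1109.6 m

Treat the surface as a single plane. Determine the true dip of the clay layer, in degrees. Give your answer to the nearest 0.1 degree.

38.9°

Two edge vectors: Pick P→Pick Q = (139, -885, -723.7), Pick P→Pick R = (633, -281, -300.9).
Normal n = (Pick P→Pick Q) × (Pick P→Pick R) = (62936.8, -416277, 521146).
So ∂z/∂x = −n_x/n_z = −0.12077 and ∂z/∂y = −n_y/n_z = 0.79877.
Gradient magnitude |∇z| = √(a² + b²) = √(0.01458 + 0.63804) = 0.80785.
True dip = arctan(0.80785) = 38.9°, dipping toward S (azimuth ≈ 171°).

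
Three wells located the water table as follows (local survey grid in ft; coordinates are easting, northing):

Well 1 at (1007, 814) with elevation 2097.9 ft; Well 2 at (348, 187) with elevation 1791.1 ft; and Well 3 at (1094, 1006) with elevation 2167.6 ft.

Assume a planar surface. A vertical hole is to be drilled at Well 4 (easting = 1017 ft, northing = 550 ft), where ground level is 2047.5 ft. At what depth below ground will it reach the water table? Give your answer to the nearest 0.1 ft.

Let the plane be z = a·easting + b·northing + c.
Well 2−Well 1: −659a − 627b = −306.8;  Well 3−Well 1: 87a + 192b = 69.7.
Solving gives a = 0.211224, b = 0.267310.
Then c = 2097.9 − a·1007 − b·814 = 1667.61.
At (1017, 550): z_contact = 214.81 + 147.02 + 1667.61 = 2029.44 ft.
Depth below ground = 2047.5 − 2029.44 = 18.1 ft.

18.1 ft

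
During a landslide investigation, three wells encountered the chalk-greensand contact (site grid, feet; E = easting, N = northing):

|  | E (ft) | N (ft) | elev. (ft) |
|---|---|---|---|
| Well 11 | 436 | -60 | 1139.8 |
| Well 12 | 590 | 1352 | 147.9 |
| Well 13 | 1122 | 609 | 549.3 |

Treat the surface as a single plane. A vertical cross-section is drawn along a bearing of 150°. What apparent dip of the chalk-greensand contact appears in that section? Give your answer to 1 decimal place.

Two edge vectors: Well 11→Well 12 = (154, 1412, -991.9), Well 11→Well 13 = (686, 669, -590.5).
Normal n = (Well 11→Well 12) × (Well 11→Well 13) = (-170204.9, -589506.4, -865606).
So ∂z/∂E = −n_x/n_z = −0.19663 and ∂z/∂N = −n_y/n_z = −0.68103.
Unit vector along 150° is (sin 150°, cos 150°) = (0.5000, -0.8660).
Slope in that direction = a·(0.5000) + b·(-0.8660) = 0.49148.
Apparent dip = arctan|0.49148| = 26.2° (true dip is 35.3°, so apparent ≤ true as expected).

26.2°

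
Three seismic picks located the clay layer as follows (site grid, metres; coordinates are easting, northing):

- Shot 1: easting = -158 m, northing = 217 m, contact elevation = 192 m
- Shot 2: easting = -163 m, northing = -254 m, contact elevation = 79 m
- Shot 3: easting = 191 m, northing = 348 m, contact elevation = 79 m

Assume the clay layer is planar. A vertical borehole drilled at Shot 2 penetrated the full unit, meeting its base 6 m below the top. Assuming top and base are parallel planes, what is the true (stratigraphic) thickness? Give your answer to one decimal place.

Let the plane be z = a·easting + b·northing + c.
Shot 2−Shot 1: −5a − 471b = −113;  Shot 3−Shot 1: 349a + 131b = −113.
Solving gives a = −0.41549, b = 0.24433.
|∇z| = √(a²+b²) = 0.48200, so dip δ = arctan(0.48200) = 25.73°.
True thickness = vertical thickness × cos δ = 6 × cos 25.73° = 5.4 m.

5.4 m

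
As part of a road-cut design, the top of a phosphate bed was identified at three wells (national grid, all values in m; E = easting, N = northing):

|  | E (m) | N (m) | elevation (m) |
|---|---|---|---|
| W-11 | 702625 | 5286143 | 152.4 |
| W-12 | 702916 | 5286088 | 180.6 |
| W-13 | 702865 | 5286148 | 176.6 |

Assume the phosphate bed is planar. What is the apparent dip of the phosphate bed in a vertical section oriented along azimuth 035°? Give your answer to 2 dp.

Let the plane be z = a·E + b·N + c.
W-12−W-11: 291a − 55b = 28.2;  W-13−W-11: 240a + 5b = 24.2.
Solving gives a = 0.10044, b = 0.01871.
Unit vector along 035° is (sin 35°, cos 35°) = (0.5736, 0.8192).
Slope in that direction = a·(0.5736) + b·(0.8192) = 0.07294.
Apparent dip = arctan|0.07294| = 4.17° (true dip is 5.8°, so apparent ≤ true as expected).

4.17°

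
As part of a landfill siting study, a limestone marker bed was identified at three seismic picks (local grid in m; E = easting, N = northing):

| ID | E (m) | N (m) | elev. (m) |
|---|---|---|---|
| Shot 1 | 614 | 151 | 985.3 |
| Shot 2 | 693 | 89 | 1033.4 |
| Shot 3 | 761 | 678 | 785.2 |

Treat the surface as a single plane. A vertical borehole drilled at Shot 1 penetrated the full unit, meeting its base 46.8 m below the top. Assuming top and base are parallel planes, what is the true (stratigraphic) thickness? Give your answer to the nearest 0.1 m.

Two edge vectors: Shot 1→Shot 2 = (79, -62, 48.1), Shot 1→Shot 3 = (147, 527, -200.1).
Normal n = (Shot 1→Shot 2) × (Shot 1→Shot 3) = (-12942.5, 22878.6, 50747).
So ∂z/∂E = −n_x/n_z = 0.25504 and ∂z/∂N = −n_y/n_z = −0.45084.
|∇z| = √(a²+b²) = 0.51798, so dip δ = arctan(0.51798) = 27.38°.
True thickness = vertical thickness × cos δ = 46.8 × cos 27.38° = 41.6 m.

41.6 m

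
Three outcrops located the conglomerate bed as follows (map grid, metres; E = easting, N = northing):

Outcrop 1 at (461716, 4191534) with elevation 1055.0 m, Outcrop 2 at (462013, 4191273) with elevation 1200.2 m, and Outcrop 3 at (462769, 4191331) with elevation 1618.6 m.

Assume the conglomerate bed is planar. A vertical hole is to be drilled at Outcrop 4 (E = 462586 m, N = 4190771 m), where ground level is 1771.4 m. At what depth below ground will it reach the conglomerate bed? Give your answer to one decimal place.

Let the plane be z = a·E + b·N + c.
Outcrop 2−Outcrop 1: 297a − 261b = 145.2;  Outcrop 3−Outcrop 1: 1053a − 203b = 563.6.
Solving gives a = 0.548256285, b = 0.067556003.
Then c = 1055 − a·461716 − b·4191534 = −535246.98.
At (462586, 4190771): z_contact = 253615.68 + 283111.74 − 535246.98 = 1480.44 m.
Depth below ground = 1771.4 − 1480.44 = 291.0 m.

291.0 m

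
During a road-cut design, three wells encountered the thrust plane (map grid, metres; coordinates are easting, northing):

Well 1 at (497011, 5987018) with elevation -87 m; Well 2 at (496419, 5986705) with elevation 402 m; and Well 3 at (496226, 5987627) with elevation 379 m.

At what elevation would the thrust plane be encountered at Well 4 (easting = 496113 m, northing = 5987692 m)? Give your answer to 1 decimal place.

Two edge vectors: Well 1→Well 2 = (-592, -313, 489), Well 1→Well 3 = (-785, 609, 466).
Normal n = (Well 1→Well 2) × (Well 1→Well 3) = (-443659, -107993, -606233).
So ∂z/∂easting = −n_x/n_z = −0.731829181 and ∂z/∂northing = −n_y/n_z = −0.178137779.
Intercept c from Well 1: -87 + 363727.15 + 1066514.09 = 1430154.24.
At (496113, 5987692): z = −363070.0 − 1066634.2 + 1430154.24 = 450.1 m.

450.1 m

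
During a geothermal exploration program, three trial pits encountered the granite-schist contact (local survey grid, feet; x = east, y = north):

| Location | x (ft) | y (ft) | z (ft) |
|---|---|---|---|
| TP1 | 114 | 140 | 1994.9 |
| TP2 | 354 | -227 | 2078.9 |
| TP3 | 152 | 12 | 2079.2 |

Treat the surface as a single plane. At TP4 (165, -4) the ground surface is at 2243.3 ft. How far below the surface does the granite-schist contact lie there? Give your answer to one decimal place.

Two edge vectors: TP1→TP2 = (240, -367, 84), TP1→TP3 = (38, -128, 84.3).
Normal n = (TP1→TP2) × (TP1→TP3) = (-20186.1, -17040, -16774).
So ∂z/∂x = −n_x/n_z = −1.20342 and ∂z/∂y = −n_y/n_z = −1.01586.
Intercept c from TP1: 1994.9 + 137.19 + 142.22 = 2274.31.
At (165, -4): z_contact = −198.56 + 4.06 + 2274.31 = 2079.81 ft.
Depth below ground = 2243.3 − 2079.81 = 163.5 ft.

163.5 ft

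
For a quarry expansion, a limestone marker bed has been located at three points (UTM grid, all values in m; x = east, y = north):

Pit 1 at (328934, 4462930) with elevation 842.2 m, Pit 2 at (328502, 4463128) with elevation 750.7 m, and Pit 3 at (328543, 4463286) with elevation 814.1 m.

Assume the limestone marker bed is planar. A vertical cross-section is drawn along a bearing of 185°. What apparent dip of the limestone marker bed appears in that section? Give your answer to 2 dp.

18.73°

Let the plane be z = a·x + b·y + c.
Pit 2−Pit 1: −432a + 198b = −91.5;  Pit 3−Pit 1: −391a + 356b = −28.1.
Solving gives a = 0.35366, b = 0.30949.
Unit vector along 185° is (sin 185°, cos 185°) = (-0.0872, -0.9962).
Slope in that direction = a·(-0.0872) + b·(-0.9962) = −0.33914.
Apparent dip = arctan|0.33914| = 18.73° (true dip is 25.2°, so apparent ≤ true as expected).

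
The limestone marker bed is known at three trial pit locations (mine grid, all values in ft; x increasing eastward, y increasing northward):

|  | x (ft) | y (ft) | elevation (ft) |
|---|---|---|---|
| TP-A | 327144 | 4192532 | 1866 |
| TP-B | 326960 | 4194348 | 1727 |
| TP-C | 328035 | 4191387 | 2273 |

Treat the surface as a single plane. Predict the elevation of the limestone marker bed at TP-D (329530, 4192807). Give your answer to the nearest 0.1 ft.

2839.7 ft

Let the plane be z = a·x + b·y + c.
TP-B−TP-A: −184a + 1816b = −139;  TP-C−TP-A: 891a − 1145b = 407.
Solving gives a = 0.412083907, b = −0.034788855.
Then c = 1866 − a·327144 − b·4192532 = 12908.61.
At (329530, 4192807): z = 135794.0 − 145863.0 + 12908.61 = 2839.7 ft.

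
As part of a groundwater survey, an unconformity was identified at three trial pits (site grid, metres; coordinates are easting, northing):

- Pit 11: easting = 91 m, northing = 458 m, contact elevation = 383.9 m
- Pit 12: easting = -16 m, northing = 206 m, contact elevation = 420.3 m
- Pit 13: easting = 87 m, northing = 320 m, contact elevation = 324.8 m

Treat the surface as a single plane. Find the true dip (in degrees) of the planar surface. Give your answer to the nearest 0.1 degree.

Two edge vectors: Pit 11→Pit 12 = (-107, -252, 36.4), Pit 11→Pit 13 = (-4, -138, -59.1).
Normal n = (Pit 11→Pit 12) × (Pit 11→Pit 13) = (19916.4, -6469.3, 13758).
So ∂z/∂easting = −n_x/n_z = −1.44762 and ∂z/∂northing = −n_y/n_z = 0.47022.
Gradient magnitude |∇z| = √(a² + b²) = √(2.09561 + 0.22111) = 1.52208.
True dip = arctan(1.52208) = 56.7°, dipping toward ESE (azimuth ≈ 108°).

56.7°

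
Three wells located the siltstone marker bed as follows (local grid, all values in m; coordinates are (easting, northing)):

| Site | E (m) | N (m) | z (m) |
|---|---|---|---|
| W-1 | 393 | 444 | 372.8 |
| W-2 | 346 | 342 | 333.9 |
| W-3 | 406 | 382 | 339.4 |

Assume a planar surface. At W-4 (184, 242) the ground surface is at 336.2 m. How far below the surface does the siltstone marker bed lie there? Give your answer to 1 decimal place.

Let the plane be z = a·E + b·N + c.
W-2−W-1: −47a − 102b = −38.9;  W-3−W-1: 13a − 62b = −33.4.
Solving gives a = −0.23467, b = 0.48950.
Then c = 372.8 − a·393 − b·444 = 247.69.
At (184, 242): z_contact = −43.18 + 118.46 + 247.69 = 322.97 m.
Depth below ground = 336.2 − 322.97 = 13.2 m.

13.2 m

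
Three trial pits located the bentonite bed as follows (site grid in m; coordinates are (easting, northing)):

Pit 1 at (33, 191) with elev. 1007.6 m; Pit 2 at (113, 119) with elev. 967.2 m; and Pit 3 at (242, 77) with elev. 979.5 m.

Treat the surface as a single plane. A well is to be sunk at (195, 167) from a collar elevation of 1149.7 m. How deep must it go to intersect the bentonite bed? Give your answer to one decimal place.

Let the plane be z = a·E + b·N + c.
Pit 2−Pit 1: 80a − 72b = −40.4;  Pit 3−Pit 1: 209a − 114b = −28.1.
Solving gives a = 0.43563, b = 1.04514.
Then c = 1007.6 − a·33 − b·191 = 793.60.
At (195, 167): z_contact = 84.95 + 174.54 + 793.60 = 1053.09 m.
Depth below ground = 1149.7 − 1053.09 = 96.6 m.

96.6 m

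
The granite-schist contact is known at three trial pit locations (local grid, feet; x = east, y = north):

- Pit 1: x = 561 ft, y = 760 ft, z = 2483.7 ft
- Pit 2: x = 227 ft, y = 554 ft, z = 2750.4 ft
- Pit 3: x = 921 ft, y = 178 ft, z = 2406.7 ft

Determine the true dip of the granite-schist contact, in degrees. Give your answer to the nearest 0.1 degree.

Two edge vectors: Pit 1→Pit 2 = (-334, -206, 266.7), Pit 1→Pit 3 = (360, -582, -77).
Normal n = (Pit 1→Pit 2) × (Pit 1→Pit 3) = (171081.4, 70294, 268548).
So ∂z/∂x = −n_x/n_z = −0.63706 and ∂z/∂y = −n_y/n_z = −0.26176.
Gradient magnitude |∇z| = √(a² + b²) = √(0.40585 + 0.06852) = 0.68874.
True dip = arctan(0.68874) = 34.6°, dipping toward ENE (azimuth ≈ 068°).

34.6°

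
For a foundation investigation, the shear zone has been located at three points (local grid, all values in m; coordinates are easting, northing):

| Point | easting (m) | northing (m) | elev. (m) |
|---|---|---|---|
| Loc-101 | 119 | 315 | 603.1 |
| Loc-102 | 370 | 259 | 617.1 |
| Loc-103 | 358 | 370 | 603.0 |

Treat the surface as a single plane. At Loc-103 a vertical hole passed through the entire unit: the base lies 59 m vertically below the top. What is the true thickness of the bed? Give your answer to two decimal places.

Two edge vectors: Loc-101→Loc-102 = (251, -56, 14), Loc-101→Loc-103 = (239, 55, -0.1).
Normal n = (Loc-101→Loc-102) × (Loc-101→Loc-103) = (-764.4, 3371.1, 27189).
So ∂z/∂easting = −n_x/n_z = 0.02811 and ∂z/∂northing = −n_y/n_z = −0.12399.
|∇z| = √(a²+b²) = 0.12714, so dip δ = arctan(0.12714) = 7.25°.
True thickness = vertical thickness × cos δ = 59 × cos 7.25° = 58.53 m.

58.53 m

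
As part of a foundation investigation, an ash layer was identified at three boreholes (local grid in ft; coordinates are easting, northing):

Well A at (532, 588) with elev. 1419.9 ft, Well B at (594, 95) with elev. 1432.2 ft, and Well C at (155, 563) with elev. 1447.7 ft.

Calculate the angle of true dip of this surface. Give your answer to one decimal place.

Let the plane be z = a·easting + b·northing + c.
Well B−Well A: 62a − 493b = 12.3;  Well C−Well A: −377a − 25b = 27.8.
Solving gives a = −0.07149, b = −0.03394.
Gradient magnitude |∇z| = √(a² + b²) = √(0.00511 + 0.00115) = 0.07914.
True dip = arctan(0.07914) = 4.5°, dipping toward ENE (azimuth ≈ 065°).

4.5°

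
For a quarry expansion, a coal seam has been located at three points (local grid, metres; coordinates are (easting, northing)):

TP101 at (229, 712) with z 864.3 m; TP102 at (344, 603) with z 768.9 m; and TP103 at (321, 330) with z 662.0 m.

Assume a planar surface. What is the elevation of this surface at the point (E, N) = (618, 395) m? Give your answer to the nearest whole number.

Two edge vectors: TP101→TP102 = (115, -109, -95.4), TP101→TP103 = (92, -382, -202.3).
Normal n = (TP101→TP102) × (TP101→TP103) = (-14392.1, 14487.7, -33902).
So ∂z/∂E = −n_x/n_z = −0.42452 and ∂z/∂N = −n_y/n_z = 0.42734.
Intercept c from TP101: 864.3 + 97.22 − 304.27 = 657.25.
At (618, 395): z = −262.4 + 168.8 + 657.25 = 563.7 m.

564 m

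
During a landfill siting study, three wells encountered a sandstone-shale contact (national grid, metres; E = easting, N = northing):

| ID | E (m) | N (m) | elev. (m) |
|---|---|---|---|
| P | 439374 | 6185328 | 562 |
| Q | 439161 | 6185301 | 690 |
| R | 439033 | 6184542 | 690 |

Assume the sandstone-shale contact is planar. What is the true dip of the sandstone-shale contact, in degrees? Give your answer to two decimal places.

31.91°

Two edge vectors: P→Q = (-213, -27, 128), P→R = (-341, -786, 128).
Normal n = (P→Q) × (P→R) = (97152, -16384, 158211).
So ∂z/∂E = −n_x/n_z = −0.61407 and ∂z/∂N = −n_y/n_z = 0.10356.
Gradient magnitude |∇z| = √(a² + b²) = √(0.37708 + 0.01072) = 0.62274.
True dip = arctan(0.62274) = 31.91°, dipping toward E (azimuth ≈ 100°).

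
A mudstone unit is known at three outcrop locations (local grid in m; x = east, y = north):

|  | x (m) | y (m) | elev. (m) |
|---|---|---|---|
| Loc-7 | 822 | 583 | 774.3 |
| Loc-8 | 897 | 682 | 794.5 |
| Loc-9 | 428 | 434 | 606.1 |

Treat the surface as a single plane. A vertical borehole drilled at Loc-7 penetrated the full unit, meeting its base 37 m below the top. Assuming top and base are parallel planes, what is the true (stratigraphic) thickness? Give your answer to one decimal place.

32.9 m

Let the plane be z = a·x + b·y + c.
Loc-8−Loc-7: 75a + 99b = 20.2;  Loc-9−Loc-7: −394a − 149b = −168.2.
Solving gives a = 0.49017, b = −0.16730.
|∇z| = √(a²+b²) = 0.51794, so dip δ = arctan(0.51794) = 27.38°.
True thickness = vertical thickness × cos δ = 37 × cos 27.38° = 32.9 m.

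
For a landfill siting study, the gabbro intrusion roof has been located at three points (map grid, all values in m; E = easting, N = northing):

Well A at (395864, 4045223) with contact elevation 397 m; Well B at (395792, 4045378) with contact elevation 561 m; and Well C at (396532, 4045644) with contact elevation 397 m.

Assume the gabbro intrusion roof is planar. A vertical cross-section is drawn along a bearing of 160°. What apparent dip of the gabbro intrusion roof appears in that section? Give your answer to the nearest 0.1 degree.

Let the plane be z = a·E + b·N + c.
Well B−Well A: −72a + 155b = 164;  Well C−Well A: 668a + 421b = 0.
Solving gives a = −0.51582, b = 0.81846.
Unit vector along 160° is (sin 160°, cos 160°) = (0.3420, -0.9397).
Slope in that direction = a·(0.3420) + b·(-0.9397) = −0.94552.
Apparent dip = arctan|0.94552| = 43.4° (true dip is 44.1°, so apparent ≤ true as expected).

43.4°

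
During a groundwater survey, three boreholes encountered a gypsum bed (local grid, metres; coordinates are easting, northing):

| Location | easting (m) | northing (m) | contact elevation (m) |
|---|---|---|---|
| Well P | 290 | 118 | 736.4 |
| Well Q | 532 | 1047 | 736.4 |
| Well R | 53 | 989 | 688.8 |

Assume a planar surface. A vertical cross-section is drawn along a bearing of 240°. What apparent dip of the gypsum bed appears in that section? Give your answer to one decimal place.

4.3°

Let the plane be z = a·easting + b·northing + c.
Well Q−Well P: 242a + 929b = 0;  Well R−Well P: −237a + 871b = −47.6.
Solving gives a = 0.10261, b = −0.02673.
Unit vector along 240° is (sin 240°, cos 240°) = (-0.8660, -0.5000).
Slope in that direction = a·(-0.8660) + b·(-0.5000) = −0.07550.
Apparent dip = arctan|0.07550| = 4.3° (true dip is 6.1°, so apparent ≤ true as expected).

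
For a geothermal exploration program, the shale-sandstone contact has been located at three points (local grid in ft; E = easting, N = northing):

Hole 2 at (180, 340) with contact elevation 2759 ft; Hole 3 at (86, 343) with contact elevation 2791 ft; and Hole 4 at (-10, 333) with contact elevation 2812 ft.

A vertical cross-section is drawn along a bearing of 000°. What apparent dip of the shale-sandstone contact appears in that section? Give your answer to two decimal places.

Let the plane be z = a·E + b·N + c.
Hole 3−Hole 2: −94a + 3b = 32;  Hole 4−Hole 2: −190a − 7b = 53.
Solving gives a = −0.31189, b = 0.89414.
Unit vector along 000° is (sin 0°, cos 0°) = (0.0000, 1.0000).
Slope in that direction = a·(0.0000) + b·(1.0000) = 0.89414.
Apparent dip = arctan|0.89414| = 41.80° (true dip is 43.4°, so apparent ≤ true as expected).

41.80°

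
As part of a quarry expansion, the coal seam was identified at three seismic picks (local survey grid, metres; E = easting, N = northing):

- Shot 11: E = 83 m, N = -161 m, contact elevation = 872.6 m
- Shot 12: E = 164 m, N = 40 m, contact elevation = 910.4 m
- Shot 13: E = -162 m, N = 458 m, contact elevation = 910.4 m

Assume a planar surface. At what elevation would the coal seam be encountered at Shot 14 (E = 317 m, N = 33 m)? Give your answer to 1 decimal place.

Two edge vectors: Shot 11→Shot 12 = (81, 201, 37.8), Shot 11→Shot 13 = (-245, 619, 37.8).
Normal n = (Shot 11→Shot 12) × (Shot 11→Shot 13) = (-15800.4, -12322.8, 99384).
So ∂z/∂E = −n_x/n_z = 0.15898 and ∂z/∂N = −n_y/n_z = 0.12399.
Intercept c from Shot 11: 872.6 − 13.20 + 19.96 = 879.37.
At (317, 33): z = 50.4 + 4.1 + 879.37 = 933.9 m.

933.9 m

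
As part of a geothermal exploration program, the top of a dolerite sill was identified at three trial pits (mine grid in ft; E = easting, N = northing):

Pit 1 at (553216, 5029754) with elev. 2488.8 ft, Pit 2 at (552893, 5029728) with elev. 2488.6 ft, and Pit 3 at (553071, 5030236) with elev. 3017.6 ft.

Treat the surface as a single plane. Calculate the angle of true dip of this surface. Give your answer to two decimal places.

Two edge vectors: Pit 1→Pit 2 = (-323, -26, -0.2), Pit 1→Pit 3 = (-145, 482, 528.8).
Normal n = (Pit 1→Pit 2) × (Pit 1→Pit 3) = (-13652.4, 170831.4, -159456).
So ∂z/∂E = −n_x/n_z = −0.08562 and ∂z/∂N = −n_y/n_z = 1.07134.
Gradient magnitude |∇z| = √(a² + b²) = √(0.00733 + 1.14777) = 1.07475.
True dip = arctan(1.07475) = 47.06°, dipping toward S (azimuth ≈ 175°).

47.06°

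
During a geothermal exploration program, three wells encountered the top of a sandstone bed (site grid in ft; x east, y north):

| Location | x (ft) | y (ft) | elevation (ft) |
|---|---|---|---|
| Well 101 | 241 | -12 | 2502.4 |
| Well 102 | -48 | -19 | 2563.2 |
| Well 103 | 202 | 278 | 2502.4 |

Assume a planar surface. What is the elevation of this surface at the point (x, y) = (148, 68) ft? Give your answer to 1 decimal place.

Two edge vectors: Well 101→Well 102 = (-289, -7, 60.8), Well 101→Well 103 = (-39, 290, 0).
Normal n = (Well 101→Well 102) × (Well 101→Well 103) = (-17632, -2371.2, -84083).
So ∂z/∂x = −n_x/n_z = −0.20970 and ∂z/∂y = −n_y/n_z = −0.02820.
Intercept c from Well 101: 2502.4 + 50.54 − 0.34 = 2552.60.
At (148, 68): z = −31.0 − 1.9 + 2552.60 = 2519.6 ft.

2519.6 ft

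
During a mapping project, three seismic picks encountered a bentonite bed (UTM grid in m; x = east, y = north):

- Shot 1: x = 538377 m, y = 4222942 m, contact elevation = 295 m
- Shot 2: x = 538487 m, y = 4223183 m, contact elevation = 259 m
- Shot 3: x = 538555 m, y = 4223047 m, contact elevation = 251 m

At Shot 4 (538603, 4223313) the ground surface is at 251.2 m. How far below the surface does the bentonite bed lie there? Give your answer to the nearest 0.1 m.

24.0 m

Let the plane be z = a·x + b·y + c.
Shot 2−Shot 1: 110a + 241b = −36;  Shot 3−Shot 1: 178a + 105b = −44.
Solving gives a = −0.217685339, b = −0.050019140.
Then c = 295 − a·538377 − b·4222942 = 328719.71.
At (538603, 4223313): z_contact = −117245.98 − 211246.48 + 328719.71 = 227.25 m.
Depth below ground = 251.2 − 227.25 = 24.0 m.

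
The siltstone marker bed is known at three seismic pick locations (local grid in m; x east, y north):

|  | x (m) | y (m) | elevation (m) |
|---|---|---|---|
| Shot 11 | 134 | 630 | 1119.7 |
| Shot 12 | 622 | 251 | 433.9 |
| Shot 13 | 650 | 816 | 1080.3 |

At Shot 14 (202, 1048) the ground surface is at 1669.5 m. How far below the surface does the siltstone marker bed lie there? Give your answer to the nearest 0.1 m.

Let the plane be z = a·x + b·y + c.
Shot 12−Shot 11: 488a − 379b = −685.8;  Shot 13−Shot 11: 516a + 186b = −39.4.
Solving gives a = −0.497644, b = 1.168733.
Then c = 1119.7 − a·134 − b·630 = 450.08.
At (202, 1048): z_contact = −100.52 + 1224.83 + 450.08 = 1574.39 m.
Depth below ground = 1669.5 − 1574.39 = 95.1 m.

95.1 m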